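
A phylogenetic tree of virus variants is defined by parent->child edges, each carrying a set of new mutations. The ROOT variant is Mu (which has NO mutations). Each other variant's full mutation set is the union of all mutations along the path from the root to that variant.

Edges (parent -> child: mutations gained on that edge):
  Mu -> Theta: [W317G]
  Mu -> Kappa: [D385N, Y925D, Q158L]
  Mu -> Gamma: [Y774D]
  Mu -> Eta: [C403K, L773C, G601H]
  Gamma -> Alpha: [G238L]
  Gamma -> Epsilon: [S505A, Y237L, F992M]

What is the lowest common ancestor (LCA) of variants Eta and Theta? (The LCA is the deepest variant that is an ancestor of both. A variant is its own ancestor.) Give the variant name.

Answer: Mu

Derivation:
Path from root to Eta: Mu -> Eta
  ancestors of Eta: {Mu, Eta}
Path from root to Theta: Mu -> Theta
  ancestors of Theta: {Mu, Theta}
Common ancestors: {Mu}
Walk up from Theta: Theta (not in ancestors of Eta), Mu (in ancestors of Eta)
Deepest common ancestor (LCA) = Mu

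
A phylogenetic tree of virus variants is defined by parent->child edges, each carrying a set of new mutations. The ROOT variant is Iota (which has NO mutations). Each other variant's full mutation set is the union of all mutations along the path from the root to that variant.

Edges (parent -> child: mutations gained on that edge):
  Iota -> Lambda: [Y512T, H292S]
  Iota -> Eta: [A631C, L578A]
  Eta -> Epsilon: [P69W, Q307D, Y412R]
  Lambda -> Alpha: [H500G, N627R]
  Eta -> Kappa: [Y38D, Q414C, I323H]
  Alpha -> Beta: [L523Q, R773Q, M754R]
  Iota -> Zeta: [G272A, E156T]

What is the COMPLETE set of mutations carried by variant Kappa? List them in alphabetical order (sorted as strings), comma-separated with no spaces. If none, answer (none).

At Iota: gained [] -> total []
At Eta: gained ['A631C', 'L578A'] -> total ['A631C', 'L578A']
At Kappa: gained ['Y38D', 'Q414C', 'I323H'] -> total ['A631C', 'I323H', 'L578A', 'Q414C', 'Y38D']

Answer: A631C,I323H,L578A,Q414C,Y38D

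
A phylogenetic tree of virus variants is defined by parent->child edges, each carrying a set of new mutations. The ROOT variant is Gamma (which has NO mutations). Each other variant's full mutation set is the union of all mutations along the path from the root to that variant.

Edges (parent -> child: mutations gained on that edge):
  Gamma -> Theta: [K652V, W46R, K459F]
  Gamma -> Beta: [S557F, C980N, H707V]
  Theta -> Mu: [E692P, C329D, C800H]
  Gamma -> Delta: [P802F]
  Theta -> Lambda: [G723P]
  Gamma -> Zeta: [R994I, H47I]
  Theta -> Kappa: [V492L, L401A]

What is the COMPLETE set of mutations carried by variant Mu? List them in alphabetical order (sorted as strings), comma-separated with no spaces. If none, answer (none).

At Gamma: gained [] -> total []
At Theta: gained ['K652V', 'W46R', 'K459F'] -> total ['K459F', 'K652V', 'W46R']
At Mu: gained ['E692P', 'C329D', 'C800H'] -> total ['C329D', 'C800H', 'E692P', 'K459F', 'K652V', 'W46R']

Answer: C329D,C800H,E692P,K459F,K652V,W46R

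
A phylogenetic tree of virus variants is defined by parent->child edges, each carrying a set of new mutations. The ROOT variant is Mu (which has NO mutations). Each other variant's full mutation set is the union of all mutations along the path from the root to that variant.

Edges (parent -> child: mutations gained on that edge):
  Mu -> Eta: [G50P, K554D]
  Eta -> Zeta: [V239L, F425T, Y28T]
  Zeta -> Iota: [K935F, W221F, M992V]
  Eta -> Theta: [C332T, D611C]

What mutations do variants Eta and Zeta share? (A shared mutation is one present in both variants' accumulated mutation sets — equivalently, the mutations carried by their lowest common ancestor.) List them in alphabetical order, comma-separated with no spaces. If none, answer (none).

Accumulating mutations along path to Eta:
  At Mu: gained [] -> total []
  At Eta: gained ['G50P', 'K554D'] -> total ['G50P', 'K554D']
Mutations(Eta) = ['G50P', 'K554D']
Accumulating mutations along path to Zeta:
  At Mu: gained [] -> total []
  At Eta: gained ['G50P', 'K554D'] -> total ['G50P', 'K554D']
  At Zeta: gained ['V239L', 'F425T', 'Y28T'] -> total ['F425T', 'G50P', 'K554D', 'V239L', 'Y28T']
Mutations(Zeta) = ['F425T', 'G50P', 'K554D', 'V239L', 'Y28T']
Intersection: ['G50P', 'K554D'] ∩ ['F425T', 'G50P', 'K554D', 'V239L', 'Y28T'] = ['G50P', 'K554D']

Answer: G50P,K554D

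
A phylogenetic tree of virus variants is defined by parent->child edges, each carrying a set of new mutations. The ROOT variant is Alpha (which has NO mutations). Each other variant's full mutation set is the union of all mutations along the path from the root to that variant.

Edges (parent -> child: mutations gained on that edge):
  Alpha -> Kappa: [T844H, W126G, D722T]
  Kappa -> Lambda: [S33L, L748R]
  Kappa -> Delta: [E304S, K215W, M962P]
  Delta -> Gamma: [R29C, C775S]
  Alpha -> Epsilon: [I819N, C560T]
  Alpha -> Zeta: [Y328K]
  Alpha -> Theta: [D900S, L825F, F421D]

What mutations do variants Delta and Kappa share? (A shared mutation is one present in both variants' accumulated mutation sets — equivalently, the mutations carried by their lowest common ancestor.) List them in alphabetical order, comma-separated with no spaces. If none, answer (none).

Answer: D722T,T844H,W126G

Derivation:
Accumulating mutations along path to Delta:
  At Alpha: gained [] -> total []
  At Kappa: gained ['T844H', 'W126G', 'D722T'] -> total ['D722T', 'T844H', 'W126G']
  At Delta: gained ['E304S', 'K215W', 'M962P'] -> total ['D722T', 'E304S', 'K215W', 'M962P', 'T844H', 'W126G']
Mutations(Delta) = ['D722T', 'E304S', 'K215W', 'M962P', 'T844H', 'W126G']
Accumulating mutations along path to Kappa:
  At Alpha: gained [] -> total []
  At Kappa: gained ['T844H', 'W126G', 'D722T'] -> total ['D722T', 'T844H', 'W126G']
Mutations(Kappa) = ['D722T', 'T844H', 'W126G']
Intersection: ['D722T', 'E304S', 'K215W', 'M962P', 'T844H', 'W126G'] ∩ ['D722T', 'T844H', 'W126G'] = ['D722T', 'T844H', 'W126G']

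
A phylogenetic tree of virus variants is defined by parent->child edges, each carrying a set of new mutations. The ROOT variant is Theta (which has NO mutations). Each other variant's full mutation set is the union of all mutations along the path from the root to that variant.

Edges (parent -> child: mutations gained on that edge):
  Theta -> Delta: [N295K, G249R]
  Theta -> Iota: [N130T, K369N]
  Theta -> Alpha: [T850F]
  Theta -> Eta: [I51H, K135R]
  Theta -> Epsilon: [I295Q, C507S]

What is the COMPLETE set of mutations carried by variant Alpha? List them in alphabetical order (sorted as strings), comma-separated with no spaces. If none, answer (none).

At Theta: gained [] -> total []
At Alpha: gained ['T850F'] -> total ['T850F']

Answer: T850F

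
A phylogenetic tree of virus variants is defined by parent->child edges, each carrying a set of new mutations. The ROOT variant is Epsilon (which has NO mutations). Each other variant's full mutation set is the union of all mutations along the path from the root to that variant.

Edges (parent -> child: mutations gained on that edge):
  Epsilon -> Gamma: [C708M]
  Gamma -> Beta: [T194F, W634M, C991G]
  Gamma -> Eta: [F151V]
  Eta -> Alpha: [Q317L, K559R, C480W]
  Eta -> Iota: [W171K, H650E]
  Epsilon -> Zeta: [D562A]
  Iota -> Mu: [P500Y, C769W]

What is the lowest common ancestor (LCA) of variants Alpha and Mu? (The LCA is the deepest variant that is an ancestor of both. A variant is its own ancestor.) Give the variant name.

Answer: Eta

Derivation:
Path from root to Alpha: Epsilon -> Gamma -> Eta -> Alpha
  ancestors of Alpha: {Epsilon, Gamma, Eta, Alpha}
Path from root to Mu: Epsilon -> Gamma -> Eta -> Iota -> Mu
  ancestors of Mu: {Epsilon, Gamma, Eta, Iota, Mu}
Common ancestors: {Epsilon, Gamma, Eta}
Walk up from Mu: Mu (not in ancestors of Alpha), Iota (not in ancestors of Alpha), Eta (in ancestors of Alpha), Gamma (in ancestors of Alpha), Epsilon (in ancestors of Alpha)
Deepest common ancestor (LCA) = Eta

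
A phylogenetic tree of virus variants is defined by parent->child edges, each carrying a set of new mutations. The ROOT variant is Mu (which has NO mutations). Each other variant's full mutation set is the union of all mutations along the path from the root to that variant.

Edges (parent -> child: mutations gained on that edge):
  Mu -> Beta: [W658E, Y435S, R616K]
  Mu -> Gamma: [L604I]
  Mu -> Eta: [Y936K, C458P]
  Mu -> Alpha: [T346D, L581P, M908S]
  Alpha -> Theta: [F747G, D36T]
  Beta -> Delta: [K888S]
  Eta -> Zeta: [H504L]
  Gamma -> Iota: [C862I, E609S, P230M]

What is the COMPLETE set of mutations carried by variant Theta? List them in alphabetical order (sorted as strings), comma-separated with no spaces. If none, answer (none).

At Mu: gained [] -> total []
At Alpha: gained ['T346D', 'L581P', 'M908S'] -> total ['L581P', 'M908S', 'T346D']
At Theta: gained ['F747G', 'D36T'] -> total ['D36T', 'F747G', 'L581P', 'M908S', 'T346D']

Answer: D36T,F747G,L581P,M908S,T346D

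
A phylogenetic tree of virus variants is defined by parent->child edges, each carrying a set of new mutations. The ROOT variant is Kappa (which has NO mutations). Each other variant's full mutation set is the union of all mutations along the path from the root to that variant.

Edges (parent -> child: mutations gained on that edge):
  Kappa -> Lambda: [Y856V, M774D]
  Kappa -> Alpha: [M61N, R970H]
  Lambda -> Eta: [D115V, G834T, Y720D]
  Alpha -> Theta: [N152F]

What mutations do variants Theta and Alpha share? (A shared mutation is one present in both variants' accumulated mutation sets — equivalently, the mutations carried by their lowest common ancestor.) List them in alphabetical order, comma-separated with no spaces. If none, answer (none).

Answer: M61N,R970H

Derivation:
Accumulating mutations along path to Theta:
  At Kappa: gained [] -> total []
  At Alpha: gained ['M61N', 'R970H'] -> total ['M61N', 'R970H']
  At Theta: gained ['N152F'] -> total ['M61N', 'N152F', 'R970H']
Mutations(Theta) = ['M61N', 'N152F', 'R970H']
Accumulating mutations along path to Alpha:
  At Kappa: gained [] -> total []
  At Alpha: gained ['M61N', 'R970H'] -> total ['M61N', 'R970H']
Mutations(Alpha) = ['M61N', 'R970H']
Intersection: ['M61N', 'N152F', 'R970H'] ∩ ['M61N', 'R970H'] = ['M61N', 'R970H']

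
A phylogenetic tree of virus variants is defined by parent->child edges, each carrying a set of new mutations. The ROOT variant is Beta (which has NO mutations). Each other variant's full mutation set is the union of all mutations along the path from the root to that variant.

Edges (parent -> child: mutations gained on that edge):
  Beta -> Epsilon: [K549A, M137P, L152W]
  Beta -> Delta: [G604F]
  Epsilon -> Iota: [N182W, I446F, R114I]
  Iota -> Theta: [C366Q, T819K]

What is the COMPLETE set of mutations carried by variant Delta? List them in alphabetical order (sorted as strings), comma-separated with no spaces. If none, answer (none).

At Beta: gained [] -> total []
At Delta: gained ['G604F'] -> total ['G604F']

Answer: G604F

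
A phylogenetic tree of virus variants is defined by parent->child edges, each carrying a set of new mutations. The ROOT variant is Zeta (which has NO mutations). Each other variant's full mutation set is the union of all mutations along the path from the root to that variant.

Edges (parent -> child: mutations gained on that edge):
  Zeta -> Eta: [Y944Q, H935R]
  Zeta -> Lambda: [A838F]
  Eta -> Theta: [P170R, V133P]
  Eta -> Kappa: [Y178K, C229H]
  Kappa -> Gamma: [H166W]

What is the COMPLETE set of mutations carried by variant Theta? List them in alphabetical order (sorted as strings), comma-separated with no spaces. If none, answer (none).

Answer: H935R,P170R,V133P,Y944Q

Derivation:
At Zeta: gained [] -> total []
At Eta: gained ['Y944Q', 'H935R'] -> total ['H935R', 'Y944Q']
At Theta: gained ['P170R', 'V133P'] -> total ['H935R', 'P170R', 'V133P', 'Y944Q']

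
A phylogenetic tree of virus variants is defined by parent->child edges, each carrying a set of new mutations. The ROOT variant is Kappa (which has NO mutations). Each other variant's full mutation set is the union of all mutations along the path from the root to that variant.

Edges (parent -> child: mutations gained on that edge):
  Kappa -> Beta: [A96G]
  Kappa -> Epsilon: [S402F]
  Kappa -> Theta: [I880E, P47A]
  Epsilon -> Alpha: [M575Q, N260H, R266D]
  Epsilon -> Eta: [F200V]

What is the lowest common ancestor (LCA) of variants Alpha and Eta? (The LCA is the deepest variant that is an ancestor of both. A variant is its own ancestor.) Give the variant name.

Path from root to Alpha: Kappa -> Epsilon -> Alpha
  ancestors of Alpha: {Kappa, Epsilon, Alpha}
Path from root to Eta: Kappa -> Epsilon -> Eta
  ancestors of Eta: {Kappa, Epsilon, Eta}
Common ancestors: {Kappa, Epsilon}
Walk up from Eta: Eta (not in ancestors of Alpha), Epsilon (in ancestors of Alpha), Kappa (in ancestors of Alpha)
Deepest common ancestor (LCA) = Epsilon

Answer: Epsilon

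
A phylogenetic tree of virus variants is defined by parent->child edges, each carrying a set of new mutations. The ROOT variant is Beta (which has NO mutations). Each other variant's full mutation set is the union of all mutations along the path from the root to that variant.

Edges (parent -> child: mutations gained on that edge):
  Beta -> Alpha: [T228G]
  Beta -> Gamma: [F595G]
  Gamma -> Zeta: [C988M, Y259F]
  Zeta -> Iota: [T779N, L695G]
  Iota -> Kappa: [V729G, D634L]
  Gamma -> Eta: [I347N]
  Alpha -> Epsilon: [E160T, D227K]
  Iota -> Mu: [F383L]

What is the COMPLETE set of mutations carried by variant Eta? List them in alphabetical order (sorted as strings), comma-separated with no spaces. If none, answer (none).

Answer: F595G,I347N

Derivation:
At Beta: gained [] -> total []
At Gamma: gained ['F595G'] -> total ['F595G']
At Eta: gained ['I347N'] -> total ['F595G', 'I347N']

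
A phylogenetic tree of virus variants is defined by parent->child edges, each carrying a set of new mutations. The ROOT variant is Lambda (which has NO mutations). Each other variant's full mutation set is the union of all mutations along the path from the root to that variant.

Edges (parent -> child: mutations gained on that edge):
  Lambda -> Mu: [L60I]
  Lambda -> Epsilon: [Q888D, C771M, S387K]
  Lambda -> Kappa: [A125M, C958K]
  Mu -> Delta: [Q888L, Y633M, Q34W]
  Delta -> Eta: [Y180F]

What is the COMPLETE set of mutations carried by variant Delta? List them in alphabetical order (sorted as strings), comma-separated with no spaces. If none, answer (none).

At Lambda: gained [] -> total []
At Mu: gained ['L60I'] -> total ['L60I']
At Delta: gained ['Q888L', 'Y633M', 'Q34W'] -> total ['L60I', 'Q34W', 'Q888L', 'Y633M']

Answer: L60I,Q34W,Q888L,Y633M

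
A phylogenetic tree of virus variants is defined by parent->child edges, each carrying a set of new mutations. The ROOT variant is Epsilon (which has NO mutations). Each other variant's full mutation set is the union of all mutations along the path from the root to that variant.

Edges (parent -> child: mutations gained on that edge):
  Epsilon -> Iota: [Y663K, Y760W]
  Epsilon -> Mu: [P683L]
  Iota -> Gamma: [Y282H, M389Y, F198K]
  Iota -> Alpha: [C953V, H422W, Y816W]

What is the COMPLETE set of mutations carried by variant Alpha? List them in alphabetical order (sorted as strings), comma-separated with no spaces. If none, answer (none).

At Epsilon: gained [] -> total []
At Iota: gained ['Y663K', 'Y760W'] -> total ['Y663K', 'Y760W']
At Alpha: gained ['C953V', 'H422W', 'Y816W'] -> total ['C953V', 'H422W', 'Y663K', 'Y760W', 'Y816W']

Answer: C953V,H422W,Y663K,Y760W,Y816W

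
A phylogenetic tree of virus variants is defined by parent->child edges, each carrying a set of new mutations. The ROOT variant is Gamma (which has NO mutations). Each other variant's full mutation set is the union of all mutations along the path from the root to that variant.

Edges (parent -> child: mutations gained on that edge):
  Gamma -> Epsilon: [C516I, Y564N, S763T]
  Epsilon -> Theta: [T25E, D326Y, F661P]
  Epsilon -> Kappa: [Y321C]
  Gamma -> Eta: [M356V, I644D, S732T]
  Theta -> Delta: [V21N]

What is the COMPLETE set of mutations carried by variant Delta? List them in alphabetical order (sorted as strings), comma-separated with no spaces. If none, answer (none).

At Gamma: gained [] -> total []
At Epsilon: gained ['C516I', 'Y564N', 'S763T'] -> total ['C516I', 'S763T', 'Y564N']
At Theta: gained ['T25E', 'D326Y', 'F661P'] -> total ['C516I', 'D326Y', 'F661P', 'S763T', 'T25E', 'Y564N']
At Delta: gained ['V21N'] -> total ['C516I', 'D326Y', 'F661P', 'S763T', 'T25E', 'V21N', 'Y564N']

Answer: C516I,D326Y,F661P,S763T,T25E,V21N,Y564N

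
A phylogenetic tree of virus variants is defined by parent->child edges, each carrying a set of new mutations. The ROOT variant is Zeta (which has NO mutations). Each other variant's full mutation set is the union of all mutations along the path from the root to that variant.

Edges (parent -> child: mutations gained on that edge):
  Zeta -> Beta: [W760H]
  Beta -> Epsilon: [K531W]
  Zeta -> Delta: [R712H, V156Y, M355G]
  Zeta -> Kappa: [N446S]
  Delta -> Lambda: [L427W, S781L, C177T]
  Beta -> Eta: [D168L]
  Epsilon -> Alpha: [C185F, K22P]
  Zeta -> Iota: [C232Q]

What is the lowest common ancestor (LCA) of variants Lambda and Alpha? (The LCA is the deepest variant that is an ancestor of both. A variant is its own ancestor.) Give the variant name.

Path from root to Lambda: Zeta -> Delta -> Lambda
  ancestors of Lambda: {Zeta, Delta, Lambda}
Path from root to Alpha: Zeta -> Beta -> Epsilon -> Alpha
  ancestors of Alpha: {Zeta, Beta, Epsilon, Alpha}
Common ancestors: {Zeta}
Walk up from Alpha: Alpha (not in ancestors of Lambda), Epsilon (not in ancestors of Lambda), Beta (not in ancestors of Lambda), Zeta (in ancestors of Lambda)
Deepest common ancestor (LCA) = Zeta

Answer: Zeta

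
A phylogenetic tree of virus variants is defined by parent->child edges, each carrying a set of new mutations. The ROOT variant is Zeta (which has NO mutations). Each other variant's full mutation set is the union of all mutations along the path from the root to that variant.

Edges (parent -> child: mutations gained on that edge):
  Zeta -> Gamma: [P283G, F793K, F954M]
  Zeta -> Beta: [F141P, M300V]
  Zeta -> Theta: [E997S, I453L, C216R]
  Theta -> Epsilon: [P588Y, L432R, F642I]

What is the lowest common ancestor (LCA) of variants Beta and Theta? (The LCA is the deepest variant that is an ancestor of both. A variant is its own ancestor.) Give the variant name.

Answer: Zeta

Derivation:
Path from root to Beta: Zeta -> Beta
  ancestors of Beta: {Zeta, Beta}
Path from root to Theta: Zeta -> Theta
  ancestors of Theta: {Zeta, Theta}
Common ancestors: {Zeta}
Walk up from Theta: Theta (not in ancestors of Beta), Zeta (in ancestors of Beta)
Deepest common ancestor (LCA) = Zeta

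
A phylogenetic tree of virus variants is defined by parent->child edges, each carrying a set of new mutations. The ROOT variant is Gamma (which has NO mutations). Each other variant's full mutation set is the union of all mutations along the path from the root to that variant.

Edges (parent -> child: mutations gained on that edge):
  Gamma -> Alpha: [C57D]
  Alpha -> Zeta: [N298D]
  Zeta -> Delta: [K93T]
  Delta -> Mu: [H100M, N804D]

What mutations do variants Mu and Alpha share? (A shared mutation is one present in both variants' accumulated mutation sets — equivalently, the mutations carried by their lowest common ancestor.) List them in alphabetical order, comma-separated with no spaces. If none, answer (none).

Accumulating mutations along path to Mu:
  At Gamma: gained [] -> total []
  At Alpha: gained ['C57D'] -> total ['C57D']
  At Zeta: gained ['N298D'] -> total ['C57D', 'N298D']
  At Delta: gained ['K93T'] -> total ['C57D', 'K93T', 'N298D']
  At Mu: gained ['H100M', 'N804D'] -> total ['C57D', 'H100M', 'K93T', 'N298D', 'N804D']
Mutations(Mu) = ['C57D', 'H100M', 'K93T', 'N298D', 'N804D']
Accumulating mutations along path to Alpha:
  At Gamma: gained [] -> total []
  At Alpha: gained ['C57D'] -> total ['C57D']
Mutations(Alpha) = ['C57D']
Intersection: ['C57D', 'H100M', 'K93T', 'N298D', 'N804D'] ∩ ['C57D'] = ['C57D']

Answer: C57D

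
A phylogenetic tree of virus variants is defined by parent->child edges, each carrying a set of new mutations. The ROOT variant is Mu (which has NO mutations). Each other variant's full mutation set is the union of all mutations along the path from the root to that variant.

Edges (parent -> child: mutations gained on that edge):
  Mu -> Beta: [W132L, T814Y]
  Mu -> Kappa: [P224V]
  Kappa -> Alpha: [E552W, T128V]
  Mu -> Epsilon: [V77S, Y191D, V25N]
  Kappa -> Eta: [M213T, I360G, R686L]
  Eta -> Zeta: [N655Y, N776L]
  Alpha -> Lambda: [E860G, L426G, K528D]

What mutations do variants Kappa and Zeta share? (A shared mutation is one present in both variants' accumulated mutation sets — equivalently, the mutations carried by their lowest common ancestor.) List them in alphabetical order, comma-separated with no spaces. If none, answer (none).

Answer: P224V

Derivation:
Accumulating mutations along path to Kappa:
  At Mu: gained [] -> total []
  At Kappa: gained ['P224V'] -> total ['P224V']
Mutations(Kappa) = ['P224V']
Accumulating mutations along path to Zeta:
  At Mu: gained [] -> total []
  At Kappa: gained ['P224V'] -> total ['P224V']
  At Eta: gained ['M213T', 'I360G', 'R686L'] -> total ['I360G', 'M213T', 'P224V', 'R686L']
  At Zeta: gained ['N655Y', 'N776L'] -> total ['I360G', 'M213T', 'N655Y', 'N776L', 'P224V', 'R686L']
Mutations(Zeta) = ['I360G', 'M213T', 'N655Y', 'N776L', 'P224V', 'R686L']
Intersection: ['P224V'] ∩ ['I360G', 'M213T', 'N655Y', 'N776L', 'P224V', 'R686L'] = ['P224V']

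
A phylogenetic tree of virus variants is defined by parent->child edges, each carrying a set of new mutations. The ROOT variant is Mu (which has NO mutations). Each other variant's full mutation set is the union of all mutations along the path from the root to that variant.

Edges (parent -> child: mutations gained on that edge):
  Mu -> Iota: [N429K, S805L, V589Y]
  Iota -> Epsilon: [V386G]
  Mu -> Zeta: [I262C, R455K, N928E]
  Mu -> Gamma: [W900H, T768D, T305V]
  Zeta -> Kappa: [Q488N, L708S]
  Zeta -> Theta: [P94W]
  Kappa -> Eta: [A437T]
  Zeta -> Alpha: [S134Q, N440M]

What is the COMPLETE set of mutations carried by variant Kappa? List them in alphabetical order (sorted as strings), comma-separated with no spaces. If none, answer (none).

Answer: I262C,L708S,N928E,Q488N,R455K

Derivation:
At Mu: gained [] -> total []
At Zeta: gained ['I262C', 'R455K', 'N928E'] -> total ['I262C', 'N928E', 'R455K']
At Kappa: gained ['Q488N', 'L708S'] -> total ['I262C', 'L708S', 'N928E', 'Q488N', 'R455K']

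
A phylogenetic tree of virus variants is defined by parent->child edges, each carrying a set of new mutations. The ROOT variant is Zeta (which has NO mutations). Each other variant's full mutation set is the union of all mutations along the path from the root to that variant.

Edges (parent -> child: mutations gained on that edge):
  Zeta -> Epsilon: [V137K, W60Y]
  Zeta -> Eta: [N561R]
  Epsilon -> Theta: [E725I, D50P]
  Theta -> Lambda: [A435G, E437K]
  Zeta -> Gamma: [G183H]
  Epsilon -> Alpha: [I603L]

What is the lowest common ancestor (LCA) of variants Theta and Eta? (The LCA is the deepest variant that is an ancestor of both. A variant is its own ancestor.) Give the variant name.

Answer: Zeta

Derivation:
Path from root to Theta: Zeta -> Epsilon -> Theta
  ancestors of Theta: {Zeta, Epsilon, Theta}
Path from root to Eta: Zeta -> Eta
  ancestors of Eta: {Zeta, Eta}
Common ancestors: {Zeta}
Walk up from Eta: Eta (not in ancestors of Theta), Zeta (in ancestors of Theta)
Deepest common ancestor (LCA) = Zeta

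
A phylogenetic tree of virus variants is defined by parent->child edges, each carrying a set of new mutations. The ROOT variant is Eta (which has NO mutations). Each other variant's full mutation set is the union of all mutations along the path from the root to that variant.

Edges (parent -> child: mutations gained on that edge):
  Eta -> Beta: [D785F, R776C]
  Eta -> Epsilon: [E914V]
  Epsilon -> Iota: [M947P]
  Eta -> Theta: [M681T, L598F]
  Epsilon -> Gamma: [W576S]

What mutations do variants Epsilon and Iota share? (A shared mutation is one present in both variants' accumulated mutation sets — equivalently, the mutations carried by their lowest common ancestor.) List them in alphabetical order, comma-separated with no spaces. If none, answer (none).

Answer: E914V

Derivation:
Accumulating mutations along path to Epsilon:
  At Eta: gained [] -> total []
  At Epsilon: gained ['E914V'] -> total ['E914V']
Mutations(Epsilon) = ['E914V']
Accumulating mutations along path to Iota:
  At Eta: gained [] -> total []
  At Epsilon: gained ['E914V'] -> total ['E914V']
  At Iota: gained ['M947P'] -> total ['E914V', 'M947P']
Mutations(Iota) = ['E914V', 'M947P']
Intersection: ['E914V'] ∩ ['E914V', 'M947P'] = ['E914V']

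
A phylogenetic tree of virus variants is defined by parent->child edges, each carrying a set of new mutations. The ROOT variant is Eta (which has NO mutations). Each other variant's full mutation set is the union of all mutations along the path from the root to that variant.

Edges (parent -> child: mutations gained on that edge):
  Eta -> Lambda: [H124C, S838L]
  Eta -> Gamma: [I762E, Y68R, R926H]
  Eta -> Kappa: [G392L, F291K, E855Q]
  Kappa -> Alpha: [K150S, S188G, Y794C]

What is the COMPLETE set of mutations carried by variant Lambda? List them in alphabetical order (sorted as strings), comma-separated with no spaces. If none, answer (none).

At Eta: gained [] -> total []
At Lambda: gained ['H124C', 'S838L'] -> total ['H124C', 'S838L']

Answer: H124C,S838L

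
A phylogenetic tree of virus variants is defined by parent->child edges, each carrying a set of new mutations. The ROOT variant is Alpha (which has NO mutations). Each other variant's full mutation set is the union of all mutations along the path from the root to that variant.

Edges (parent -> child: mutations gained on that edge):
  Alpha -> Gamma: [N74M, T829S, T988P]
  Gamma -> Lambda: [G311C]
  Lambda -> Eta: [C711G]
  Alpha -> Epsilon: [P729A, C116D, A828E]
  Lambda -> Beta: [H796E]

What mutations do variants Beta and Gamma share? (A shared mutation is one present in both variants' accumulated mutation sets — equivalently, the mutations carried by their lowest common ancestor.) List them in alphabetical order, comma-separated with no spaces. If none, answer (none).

Accumulating mutations along path to Beta:
  At Alpha: gained [] -> total []
  At Gamma: gained ['N74M', 'T829S', 'T988P'] -> total ['N74M', 'T829S', 'T988P']
  At Lambda: gained ['G311C'] -> total ['G311C', 'N74M', 'T829S', 'T988P']
  At Beta: gained ['H796E'] -> total ['G311C', 'H796E', 'N74M', 'T829S', 'T988P']
Mutations(Beta) = ['G311C', 'H796E', 'N74M', 'T829S', 'T988P']
Accumulating mutations along path to Gamma:
  At Alpha: gained [] -> total []
  At Gamma: gained ['N74M', 'T829S', 'T988P'] -> total ['N74M', 'T829S', 'T988P']
Mutations(Gamma) = ['N74M', 'T829S', 'T988P']
Intersection: ['G311C', 'H796E', 'N74M', 'T829S', 'T988P'] ∩ ['N74M', 'T829S', 'T988P'] = ['N74M', 'T829S', 'T988P']

Answer: N74M,T829S,T988P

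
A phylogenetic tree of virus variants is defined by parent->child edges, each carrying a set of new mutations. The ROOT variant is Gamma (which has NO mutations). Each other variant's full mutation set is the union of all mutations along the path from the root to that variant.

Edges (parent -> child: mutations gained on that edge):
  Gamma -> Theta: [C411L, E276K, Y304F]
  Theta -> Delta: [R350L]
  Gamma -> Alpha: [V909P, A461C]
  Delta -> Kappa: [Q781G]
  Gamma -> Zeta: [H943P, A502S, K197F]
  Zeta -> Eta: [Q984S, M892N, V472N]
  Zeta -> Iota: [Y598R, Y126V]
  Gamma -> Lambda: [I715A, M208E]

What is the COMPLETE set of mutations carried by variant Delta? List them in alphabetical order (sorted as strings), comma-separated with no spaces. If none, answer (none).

Answer: C411L,E276K,R350L,Y304F

Derivation:
At Gamma: gained [] -> total []
At Theta: gained ['C411L', 'E276K', 'Y304F'] -> total ['C411L', 'E276K', 'Y304F']
At Delta: gained ['R350L'] -> total ['C411L', 'E276K', 'R350L', 'Y304F']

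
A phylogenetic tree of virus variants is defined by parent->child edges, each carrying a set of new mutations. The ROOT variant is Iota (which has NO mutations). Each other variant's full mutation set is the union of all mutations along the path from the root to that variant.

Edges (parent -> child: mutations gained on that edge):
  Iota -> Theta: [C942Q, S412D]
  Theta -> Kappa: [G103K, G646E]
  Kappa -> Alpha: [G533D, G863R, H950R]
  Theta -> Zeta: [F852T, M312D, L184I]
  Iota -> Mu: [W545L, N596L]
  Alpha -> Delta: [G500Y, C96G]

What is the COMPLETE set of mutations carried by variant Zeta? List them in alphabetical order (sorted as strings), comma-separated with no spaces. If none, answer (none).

At Iota: gained [] -> total []
At Theta: gained ['C942Q', 'S412D'] -> total ['C942Q', 'S412D']
At Zeta: gained ['F852T', 'M312D', 'L184I'] -> total ['C942Q', 'F852T', 'L184I', 'M312D', 'S412D']

Answer: C942Q,F852T,L184I,M312D,S412D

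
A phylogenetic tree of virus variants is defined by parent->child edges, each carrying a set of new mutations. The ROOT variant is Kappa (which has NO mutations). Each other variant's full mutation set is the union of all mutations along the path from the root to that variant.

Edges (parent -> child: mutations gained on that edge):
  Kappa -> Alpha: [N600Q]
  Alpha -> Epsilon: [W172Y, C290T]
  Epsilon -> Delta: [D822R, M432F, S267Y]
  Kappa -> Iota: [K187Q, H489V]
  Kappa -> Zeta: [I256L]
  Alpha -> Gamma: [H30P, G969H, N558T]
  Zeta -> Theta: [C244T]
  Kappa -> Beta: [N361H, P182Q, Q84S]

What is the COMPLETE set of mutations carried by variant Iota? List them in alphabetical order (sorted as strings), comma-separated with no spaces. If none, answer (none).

Answer: H489V,K187Q

Derivation:
At Kappa: gained [] -> total []
At Iota: gained ['K187Q', 'H489V'] -> total ['H489V', 'K187Q']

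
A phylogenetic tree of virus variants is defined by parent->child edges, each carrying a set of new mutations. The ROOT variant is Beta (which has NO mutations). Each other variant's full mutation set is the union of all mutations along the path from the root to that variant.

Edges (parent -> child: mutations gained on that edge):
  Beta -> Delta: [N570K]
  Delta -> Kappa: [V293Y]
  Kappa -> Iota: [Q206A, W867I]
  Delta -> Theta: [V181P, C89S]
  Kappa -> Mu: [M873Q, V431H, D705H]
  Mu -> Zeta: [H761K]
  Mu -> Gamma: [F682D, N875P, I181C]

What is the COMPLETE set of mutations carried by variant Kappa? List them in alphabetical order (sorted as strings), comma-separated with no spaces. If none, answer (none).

Answer: N570K,V293Y

Derivation:
At Beta: gained [] -> total []
At Delta: gained ['N570K'] -> total ['N570K']
At Kappa: gained ['V293Y'] -> total ['N570K', 'V293Y']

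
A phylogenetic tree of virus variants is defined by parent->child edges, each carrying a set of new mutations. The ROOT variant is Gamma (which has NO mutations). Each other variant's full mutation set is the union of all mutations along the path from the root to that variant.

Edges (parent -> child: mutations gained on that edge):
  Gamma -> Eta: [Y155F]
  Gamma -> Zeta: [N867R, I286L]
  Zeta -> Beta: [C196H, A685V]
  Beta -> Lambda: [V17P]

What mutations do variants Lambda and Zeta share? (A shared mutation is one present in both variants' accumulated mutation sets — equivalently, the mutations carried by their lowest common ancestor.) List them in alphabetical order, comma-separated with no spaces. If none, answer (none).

Answer: I286L,N867R

Derivation:
Accumulating mutations along path to Lambda:
  At Gamma: gained [] -> total []
  At Zeta: gained ['N867R', 'I286L'] -> total ['I286L', 'N867R']
  At Beta: gained ['C196H', 'A685V'] -> total ['A685V', 'C196H', 'I286L', 'N867R']
  At Lambda: gained ['V17P'] -> total ['A685V', 'C196H', 'I286L', 'N867R', 'V17P']
Mutations(Lambda) = ['A685V', 'C196H', 'I286L', 'N867R', 'V17P']
Accumulating mutations along path to Zeta:
  At Gamma: gained [] -> total []
  At Zeta: gained ['N867R', 'I286L'] -> total ['I286L', 'N867R']
Mutations(Zeta) = ['I286L', 'N867R']
Intersection: ['A685V', 'C196H', 'I286L', 'N867R', 'V17P'] ∩ ['I286L', 'N867R'] = ['I286L', 'N867R']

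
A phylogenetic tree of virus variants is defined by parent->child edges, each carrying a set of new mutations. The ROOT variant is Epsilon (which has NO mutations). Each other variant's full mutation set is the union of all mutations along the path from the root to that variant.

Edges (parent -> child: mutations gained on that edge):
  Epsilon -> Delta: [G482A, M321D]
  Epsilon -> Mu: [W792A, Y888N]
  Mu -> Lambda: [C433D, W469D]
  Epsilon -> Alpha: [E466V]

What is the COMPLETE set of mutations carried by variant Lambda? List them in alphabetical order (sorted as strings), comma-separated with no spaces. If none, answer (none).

Answer: C433D,W469D,W792A,Y888N

Derivation:
At Epsilon: gained [] -> total []
At Mu: gained ['W792A', 'Y888N'] -> total ['W792A', 'Y888N']
At Lambda: gained ['C433D', 'W469D'] -> total ['C433D', 'W469D', 'W792A', 'Y888N']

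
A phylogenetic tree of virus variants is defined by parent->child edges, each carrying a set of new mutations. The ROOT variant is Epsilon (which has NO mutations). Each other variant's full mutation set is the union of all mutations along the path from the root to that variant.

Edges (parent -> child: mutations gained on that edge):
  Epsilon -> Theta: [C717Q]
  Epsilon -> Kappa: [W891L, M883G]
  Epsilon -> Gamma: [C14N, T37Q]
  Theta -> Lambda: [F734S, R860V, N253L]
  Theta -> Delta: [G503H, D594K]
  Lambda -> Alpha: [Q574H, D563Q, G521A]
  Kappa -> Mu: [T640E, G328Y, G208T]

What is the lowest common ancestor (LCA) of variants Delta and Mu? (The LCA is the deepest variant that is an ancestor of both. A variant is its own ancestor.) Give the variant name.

Answer: Epsilon

Derivation:
Path from root to Delta: Epsilon -> Theta -> Delta
  ancestors of Delta: {Epsilon, Theta, Delta}
Path from root to Mu: Epsilon -> Kappa -> Mu
  ancestors of Mu: {Epsilon, Kappa, Mu}
Common ancestors: {Epsilon}
Walk up from Mu: Mu (not in ancestors of Delta), Kappa (not in ancestors of Delta), Epsilon (in ancestors of Delta)
Deepest common ancestor (LCA) = Epsilon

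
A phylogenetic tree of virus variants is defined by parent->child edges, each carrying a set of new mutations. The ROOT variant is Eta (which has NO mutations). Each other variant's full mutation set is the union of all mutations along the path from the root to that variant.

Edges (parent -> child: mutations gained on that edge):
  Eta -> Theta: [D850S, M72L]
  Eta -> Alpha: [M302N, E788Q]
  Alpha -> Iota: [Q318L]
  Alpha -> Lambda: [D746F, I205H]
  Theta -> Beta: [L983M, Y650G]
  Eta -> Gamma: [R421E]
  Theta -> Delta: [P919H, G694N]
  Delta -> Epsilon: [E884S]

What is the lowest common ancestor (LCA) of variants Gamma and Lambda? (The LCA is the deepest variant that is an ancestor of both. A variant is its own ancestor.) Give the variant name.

Answer: Eta

Derivation:
Path from root to Gamma: Eta -> Gamma
  ancestors of Gamma: {Eta, Gamma}
Path from root to Lambda: Eta -> Alpha -> Lambda
  ancestors of Lambda: {Eta, Alpha, Lambda}
Common ancestors: {Eta}
Walk up from Lambda: Lambda (not in ancestors of Gamma), Alpha (not in ancestors of Gamma), Eta (in ancestors of Gamma)
Deepest common ancestor (LCA) = Eta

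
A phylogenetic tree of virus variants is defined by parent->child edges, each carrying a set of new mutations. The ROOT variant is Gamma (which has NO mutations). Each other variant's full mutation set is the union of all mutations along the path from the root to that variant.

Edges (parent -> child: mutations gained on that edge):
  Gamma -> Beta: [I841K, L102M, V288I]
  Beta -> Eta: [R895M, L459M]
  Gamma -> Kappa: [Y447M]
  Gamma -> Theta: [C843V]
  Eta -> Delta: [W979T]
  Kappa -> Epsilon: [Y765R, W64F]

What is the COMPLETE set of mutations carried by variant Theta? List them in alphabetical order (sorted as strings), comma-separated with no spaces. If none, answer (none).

At Gamma: gained [] -> total []
At Theta: gained ['C843V'] -> total ['C843V']

Answer: C843V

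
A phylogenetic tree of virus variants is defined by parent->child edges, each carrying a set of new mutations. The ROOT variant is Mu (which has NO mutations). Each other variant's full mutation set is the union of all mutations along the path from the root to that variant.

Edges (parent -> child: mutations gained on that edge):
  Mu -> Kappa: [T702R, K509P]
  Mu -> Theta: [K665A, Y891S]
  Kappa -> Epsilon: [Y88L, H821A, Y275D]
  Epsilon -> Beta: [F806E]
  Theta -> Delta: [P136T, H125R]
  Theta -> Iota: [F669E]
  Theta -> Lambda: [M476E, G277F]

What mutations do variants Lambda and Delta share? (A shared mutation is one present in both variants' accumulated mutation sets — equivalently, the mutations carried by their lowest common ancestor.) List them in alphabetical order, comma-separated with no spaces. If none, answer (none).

Answer: K665A,Y891S

Derivation:
Accumulating mutations along path to Lambda:
  At Mu: gained [] -> total []
  At Theta: gained ['K665A', 'Y891S'] -> total ['K665A', 'Y891S']
  At Lambda: gained ['M476E', 'G277F'] -> total ['G277F', 'K665A', 'M476E', 'Y891S']
Mutations(Lambda) = ['G277F', 'K665A', 'M476E', 'Y891S']
Accumulating mutations along path to Delta:
  At Mu: gained [] -> total []
  At Theta: gained ['K665A', 'Y891S'] -> total ['K665A', 'Y891S']
  At Delta: gained ['P136T', 'H125R'] -> total ['H125R', 'K665A', 'P136T', 'Y891S']
Mutations(Delta) = ['H125R', 'K665A', 'P136T', 'Y891S']
Intersection: ['G277F', 'K665A', 'M476E', 'Y891S'] ∩ ['H125R', 'K665A', 'P136T', 'Y891S'] = ['K665A', 'Y891S']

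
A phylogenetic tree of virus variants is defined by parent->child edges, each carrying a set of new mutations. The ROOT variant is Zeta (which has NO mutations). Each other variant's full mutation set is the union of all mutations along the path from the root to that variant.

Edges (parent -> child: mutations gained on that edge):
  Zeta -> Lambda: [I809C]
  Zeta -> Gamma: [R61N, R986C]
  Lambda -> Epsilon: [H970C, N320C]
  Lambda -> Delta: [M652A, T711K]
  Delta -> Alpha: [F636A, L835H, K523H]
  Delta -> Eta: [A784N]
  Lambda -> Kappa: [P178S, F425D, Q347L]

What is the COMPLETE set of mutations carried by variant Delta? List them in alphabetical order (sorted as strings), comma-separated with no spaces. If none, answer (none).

Answer: I809C,M652A,T711K

Derivation:
At Zeta: gained [] -> total []
At Lambda: gained ['I809C'] -> total ['I809C']
At Delta: gained ['M652A', 'T711K'] -> total ['I809C', 'M652A', 'T711K']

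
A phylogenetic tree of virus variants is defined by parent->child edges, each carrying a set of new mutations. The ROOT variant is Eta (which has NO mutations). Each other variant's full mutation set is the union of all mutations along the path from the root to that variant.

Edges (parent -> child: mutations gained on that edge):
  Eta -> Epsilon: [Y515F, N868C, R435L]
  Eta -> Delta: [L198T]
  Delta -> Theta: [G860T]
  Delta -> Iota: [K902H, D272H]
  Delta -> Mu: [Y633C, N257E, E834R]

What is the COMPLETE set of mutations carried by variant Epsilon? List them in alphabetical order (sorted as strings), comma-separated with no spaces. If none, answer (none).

Answer: N868C,R435L,Y515F

Derivation:
At Eta: gained [] -> total []
At Epsilon: gained ['Y515F', 'N868C', 'R435L'] -> total ['N868C', 'R435L', 'Y515F']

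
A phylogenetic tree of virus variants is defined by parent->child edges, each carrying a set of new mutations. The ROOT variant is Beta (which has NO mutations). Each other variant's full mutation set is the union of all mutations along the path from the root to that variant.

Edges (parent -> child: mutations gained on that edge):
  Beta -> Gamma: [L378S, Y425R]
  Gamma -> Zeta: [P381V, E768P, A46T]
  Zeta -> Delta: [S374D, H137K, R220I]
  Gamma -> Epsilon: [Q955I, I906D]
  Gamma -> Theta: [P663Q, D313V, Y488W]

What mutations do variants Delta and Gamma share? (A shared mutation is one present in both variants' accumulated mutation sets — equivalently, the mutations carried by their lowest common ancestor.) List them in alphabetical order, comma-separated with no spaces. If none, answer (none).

Accumulating mutations along path to Delta:
  At Beta: gained [] -> total []
  At Gamma: gained ['L378S', 'Y425R'] -> total ['L378S', 'Y425R']
  At Zeta: gained ['P381V', 'E768P', 'A46T'] -> total ['A46T', 'E768P', 'L378S', 'P381V', 'Y425R']
  At Delta: gained ['S374D', 'H137K', 'R220I'] -> total ['A46T', 'E768P', 'H137K', 'L378S', 'P381V', 'R220I', 'S374D', 'Y425R']
Mutations(Delta) = ['A46T', 'E768P', 'H137K', 'L378S', 'P381V', 'R220I', 'S374D', 'Y425R']
Accumulating mutations along path to Gamma:
  At Beta: gained [] -> total []
  At Gamma: gained ['L378S', 'Y425R'] -> total ['L378S', 'Y425R']
Mutations(Gamma) = ['L378S', 'Y425R']
Intersection: ['A46T', 'E768P', 'H137K', 'L378S', 'P381V', 'R220I', 'S374D', 'Y425R'] ∩ ['L378S', 'Y425R'] = ['L378S', 'Y425R']

Answer: L378S,Y425R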